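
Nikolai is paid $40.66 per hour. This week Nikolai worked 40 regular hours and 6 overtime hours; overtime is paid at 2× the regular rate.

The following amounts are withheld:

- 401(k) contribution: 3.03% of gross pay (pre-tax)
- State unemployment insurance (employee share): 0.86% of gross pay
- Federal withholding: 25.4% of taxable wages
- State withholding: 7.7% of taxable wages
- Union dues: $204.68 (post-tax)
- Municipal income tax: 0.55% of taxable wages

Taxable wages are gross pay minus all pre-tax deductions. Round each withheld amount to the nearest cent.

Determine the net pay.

$1137.48

Regular pay: 40 × $40.66 = $1626.40
Overtime pay: 6 × $40.66 × 2 = $487.92
Gross pay = $1626.40 + $487.92 = $2114.32
401(k) contribution: $2114.32 × 0.0303 = $64.06
Taxable wages = $2114.32 − $64.06 = $2050.26
Federal withholding: $2050.26 × 0.254 = $520.77
Municipal income tax: $2050.26 × 0.0055 = $11.28
State withholding: $2050.26 × 0.077 = $157.87
State unemployment insurance (employee share): $2114.32 × 0.0086 = $18.18
Union dues: $204.68
Total deductions = $64.06 + $520.77 + $11.28 + $157.87 + $18.18 + $204.68 = $976.84
Net pay = $2114.32 − $976.84 = $1137.48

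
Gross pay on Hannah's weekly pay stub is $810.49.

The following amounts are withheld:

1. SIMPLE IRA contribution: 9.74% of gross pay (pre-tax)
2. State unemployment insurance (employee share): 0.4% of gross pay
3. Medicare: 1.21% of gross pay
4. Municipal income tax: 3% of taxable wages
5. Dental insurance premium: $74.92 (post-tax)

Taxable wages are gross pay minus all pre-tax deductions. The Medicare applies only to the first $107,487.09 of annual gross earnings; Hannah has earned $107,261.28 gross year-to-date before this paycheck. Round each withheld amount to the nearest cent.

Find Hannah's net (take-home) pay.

$628.71

SIMPLE IRA contribution: $810.49 × 0.0974 = $78.94
Taxable wages = $810.49 − $78.94 = $731.55
Municipal income tax: $731.55 × 0.03 = $21.95
State unemployment insurance (employee share): $810.49 × 0.004 = $3.24
Medicare: only $107,487.09 − $107,261.28 = $225.81 of this check is subject → $225.81 × 0.0121 = $2.73
Dental insurance premium: $74.92
Total deductions = $78.94 + $21.95 + $3.24 + $2.73 + $74.92 = $181.78
Net pay = $810.49 − $181.78 = $628.71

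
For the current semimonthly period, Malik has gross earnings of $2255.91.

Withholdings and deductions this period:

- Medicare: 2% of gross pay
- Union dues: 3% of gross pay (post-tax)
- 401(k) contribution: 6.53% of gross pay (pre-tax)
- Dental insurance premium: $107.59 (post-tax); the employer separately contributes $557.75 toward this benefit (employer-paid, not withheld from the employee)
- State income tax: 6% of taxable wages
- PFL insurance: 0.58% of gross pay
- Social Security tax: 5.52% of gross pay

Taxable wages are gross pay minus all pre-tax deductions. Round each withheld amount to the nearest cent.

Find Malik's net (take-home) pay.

401(k) contribution: $2255.91 × 0.0653 = $147.31
Taxable wages = $2255.91 − $147.31 = $2108.60
State income tax: $2108.60 × 0.06 = $126.52
Medicare: $2255.91 × 0.02 = $45.12
PFL insurance: $2255.91 × 0.0058 = $13.08
Social Security tax: $2255.91 × 0.0552 = $124.53
Union dues: $2255.91 × 0.03 = $67.68
Dental insurance premium: $107.59
(Employer's $557.75 toward dental insurance premium is not withheld from the employee.)
Total deductions = $147.31 + $126.52 + $45.12 + $13.08 + $124.53 + $67.68 + $107.59 = $631.83
Net pay = $2255.91 − $631.83 = $1624.08

$1624.08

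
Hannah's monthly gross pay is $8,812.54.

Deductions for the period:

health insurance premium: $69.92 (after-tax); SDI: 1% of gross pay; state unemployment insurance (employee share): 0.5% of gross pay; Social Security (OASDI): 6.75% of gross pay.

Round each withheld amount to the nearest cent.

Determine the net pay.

State unemployment insurance (employee share): $8,812.54 × 0.005 = $44.06
SDI: $8,812.54 × 0.01 = $88.13
Social Security (OASDI): $8,812.54 × 0.0675 = $594.85
Health insurance premium: $69.92
Total deductions = $44.06 + $88.13 + $594.85 + $69.92 = $796.96
Net pay = $8,812.54 − $796.96 = $8,015.58

$8,015.58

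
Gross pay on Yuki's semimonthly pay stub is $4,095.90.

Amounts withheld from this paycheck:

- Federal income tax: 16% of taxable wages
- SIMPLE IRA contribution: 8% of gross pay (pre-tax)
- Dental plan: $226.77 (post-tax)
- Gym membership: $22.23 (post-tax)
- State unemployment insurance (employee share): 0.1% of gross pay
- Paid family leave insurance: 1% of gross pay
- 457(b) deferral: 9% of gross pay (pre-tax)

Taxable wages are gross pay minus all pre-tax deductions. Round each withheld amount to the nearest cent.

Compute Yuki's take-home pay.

SIMPLE IRA contribution: $4,095.90 × 0.08 = $327.67
457(b) deferral: $4,095.90 × 0.09 = $368.63
Pre-tax total = $327.67 + $368.63 = $696.30
Taxable wages = $4,095.90 − $696.30 = $3,399.60
Federal income tax: $3,399.60 × 0.16 = $543.94
State unemployment insurance (employee share): $4,095.90 × 0.001 = $4.10
Paid family leave insurance: $4,095.90 × 0.01 = $40.96
Dental plan: $226.77
Gym membership: $22.23
Total deductions = $327.67 + $368.63 + $543.94 + $4.10 + $40.96 + $226.77 + $22.23 = $1,534.30
Net pay = $4,095.90 − $1,534.30 = $2,561.60

$2,561.60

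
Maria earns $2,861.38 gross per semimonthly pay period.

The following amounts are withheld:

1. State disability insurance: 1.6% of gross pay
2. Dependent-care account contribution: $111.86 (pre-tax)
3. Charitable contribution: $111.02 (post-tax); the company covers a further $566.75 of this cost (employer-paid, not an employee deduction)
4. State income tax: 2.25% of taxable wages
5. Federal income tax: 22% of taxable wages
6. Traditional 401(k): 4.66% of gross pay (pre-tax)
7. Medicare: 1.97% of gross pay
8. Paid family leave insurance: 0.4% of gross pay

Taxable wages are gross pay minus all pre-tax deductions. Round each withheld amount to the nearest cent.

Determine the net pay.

$1,757.14

Dependent-care account contribution: $111.86
Traditional 401(k): $2,861.38 × 0.0466 = $133.34
Pre-tax total = $111.86 + $133.34 = $245.20
Taxable wages = $2,861.38 − $245.20 = $2,616.18
Federal income tax: $2,616.18 × 0.22 = $575.56
State income tax: $2,616.18 × 0.0225 = $58.86
Paid family leave insurance: $2,861.38 × 0.004 = $11.45
State disability insurance: $2,861.38 × 0.016 = $45.78
Medicare: $2,861.38 × 0.0197 = $56.37
Charitable contribution: $111.02
(Employer's $566.75 toward charitable contribution is not withheld from the employee.)
Total deductions = $111.86 + $133.34 + $575.56 + $58.86 + $11.45 + $45.78 + $56.37 + $111.02 = $1,104.24
Net pay = $2,861.38 − $1,104.24 = $1,757.14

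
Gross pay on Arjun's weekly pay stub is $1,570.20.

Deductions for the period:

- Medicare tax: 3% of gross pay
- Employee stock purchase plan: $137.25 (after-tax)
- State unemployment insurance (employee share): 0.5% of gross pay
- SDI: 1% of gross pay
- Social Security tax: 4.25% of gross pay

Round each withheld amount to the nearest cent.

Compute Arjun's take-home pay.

Social Security tax: $1,570.20 × 0.0425 = $66.73
SDI: $1,570.20 × 0.01 = $15.70
State unemployment insurance (employee share): $1,570.20 × 0.005 = $7.85
Medicare tax: $1,570.20 × 0.03 = $47.11
Employee stock purchase plan: $137.25
Total deductions = $66.73 + $15.70 + $7.85 + $47.11 + $137.25 = $274.64
Net pay = $1,570.20 − $274.64 = $1,295.56

$1,295.56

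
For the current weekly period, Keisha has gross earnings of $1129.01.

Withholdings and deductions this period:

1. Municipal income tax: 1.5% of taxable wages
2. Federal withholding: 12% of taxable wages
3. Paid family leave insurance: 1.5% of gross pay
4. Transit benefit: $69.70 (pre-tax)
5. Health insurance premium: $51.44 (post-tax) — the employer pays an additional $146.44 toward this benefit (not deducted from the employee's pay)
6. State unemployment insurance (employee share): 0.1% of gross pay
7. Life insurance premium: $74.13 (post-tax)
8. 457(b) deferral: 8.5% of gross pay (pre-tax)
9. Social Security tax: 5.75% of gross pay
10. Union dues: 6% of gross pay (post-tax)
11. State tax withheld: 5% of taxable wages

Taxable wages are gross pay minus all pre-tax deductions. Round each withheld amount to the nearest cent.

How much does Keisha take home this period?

$508.82

Transit benefit: $69.70
457(b) deferral: $1129.01 × 0.085 = $95.97
Pre-tax total = $69.70 + $95.97 = $165.67
Taxable wages = $1129.01 − $165.67 = $963.34
State tax withheld: $963.34 × 0.05 = $48.17
Federal withholding: $963.34 × 0.12 = $115.60
Municipal income tax: $963.34 × 0.015 = $14.45
Paid family leave insurance: $1129.01 × 0.015 = $16.94
Social Security tax: $1129.01 × 0.0575 = $64.92
State unemployment insurance (employee share): $1129.01 × 0.001 = $1.13
Health insurance premium: $51.44
Union dues: $1129.01 × 0.06 = $67.74
Life insurance premium: $74.13
(Employer's $146.44 toward health insurance premium is not withheld from the employee.)
Total deductions = $69.70 + $95.97 + $48.17 + $115.60 + $14.45 + $16.94 + $64.92 + $1.13 + $51.44 + $67.74 + $74.13 = $620.19
Net pay = $1129.01 − $620.19 = $508.82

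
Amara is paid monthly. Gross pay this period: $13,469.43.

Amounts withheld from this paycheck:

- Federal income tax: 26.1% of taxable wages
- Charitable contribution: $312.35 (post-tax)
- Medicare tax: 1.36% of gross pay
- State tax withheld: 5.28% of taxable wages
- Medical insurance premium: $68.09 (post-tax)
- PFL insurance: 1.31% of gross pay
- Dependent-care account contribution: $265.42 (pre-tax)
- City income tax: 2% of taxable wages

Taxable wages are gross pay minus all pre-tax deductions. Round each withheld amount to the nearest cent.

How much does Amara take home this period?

Dependent-care account contribution: $265.42
Taxable wages = $13,469.43 − $265.42 = $13,204.01
State tax withheld: $13,204.01 × 0.0528 = $697.17
City income tax: $13,204.01 × 0.02 = $264.08
Federal income tax: $13,204.01 × 0.261 = $3,446.25
PFL insurance: $13,469.43 × 0.0131 = $176.45
Medicare tax: $13,469.43 × 0.0136 = $183.18
Medical insurance premium: $68.09
Charitable contribution: $312.35
Total deductions = $265.42 + $697.17 + $264.08 + $3,446.25 + $176.45 + $183.18 + $68.09 + $312.35 = $5,412.99
Net pay = $13,469.43 − $5,412.99 = $8,056.44

$8,056.44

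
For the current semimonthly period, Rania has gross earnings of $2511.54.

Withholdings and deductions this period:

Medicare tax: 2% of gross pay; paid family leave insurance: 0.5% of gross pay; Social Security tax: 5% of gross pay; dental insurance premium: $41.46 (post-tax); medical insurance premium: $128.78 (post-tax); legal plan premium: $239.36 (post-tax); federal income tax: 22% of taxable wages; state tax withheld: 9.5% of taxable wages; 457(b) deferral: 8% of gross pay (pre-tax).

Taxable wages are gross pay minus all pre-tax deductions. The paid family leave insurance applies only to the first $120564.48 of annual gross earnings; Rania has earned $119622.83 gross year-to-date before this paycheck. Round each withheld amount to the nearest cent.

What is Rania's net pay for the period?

$992.65

457(b) deferral: $2511.54 × 0.08 = $200.92
Taxable wages = $2511.54 − $200.92 = $2310.62
Federal income tax: $2310.62 × 0.22 = $508.34
State tax withheld: $2310.62 × 0.095 = $219.51
Medicare tax: $2511.54 × 0.02 = $50.23
Paid family leave insurance: only $120564.48 − $119622.83 = $941.65 of this check is subject → $941.65 × 0.005 = $4.71
Social Security tax: $2511.54 × 0.05 = $125.58
Medical insurance premium: $128.78
Dental insurance premium: $41.46
Legal plan premium: $239.36
Total deductions = $200.92 + $508.34 + $219.51 + $50.23 + $4.71 + $125.58 + $128.78 + $41.46 + $239.36 = $1518.89
Net pay = $2511.54 − $1518.89 = $992.65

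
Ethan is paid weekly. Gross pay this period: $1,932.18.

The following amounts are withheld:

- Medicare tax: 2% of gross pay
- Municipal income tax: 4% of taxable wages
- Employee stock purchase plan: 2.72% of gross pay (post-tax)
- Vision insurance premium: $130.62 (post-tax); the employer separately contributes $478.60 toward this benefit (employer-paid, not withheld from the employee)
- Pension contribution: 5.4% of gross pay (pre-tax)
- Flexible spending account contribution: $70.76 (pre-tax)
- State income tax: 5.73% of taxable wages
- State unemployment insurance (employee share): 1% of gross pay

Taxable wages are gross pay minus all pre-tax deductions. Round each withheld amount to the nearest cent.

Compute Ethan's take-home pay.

$1,344.98

Flexible spending account contribution: $70.76
Pension contribution: $1,932.18 × 0.054 = $104.34
Pre-tax total = $70.76 + $104.34 = $175.10
Taxable wages = $1,932.18 − $175.10 = $1,757.08
State income tax: $1,757.08 × 0.0573 = $100.68
Municipal income tax: $1,757.08 × 0.04 = $70.28
State unemployment insurance (employee share): $1,932.18 × 0.01 = $19.32
Medicare tax: $1,932.18 × 0.02 = $38.64
Employee stock purchase plan: $1,932.18 × 0.0272 = $52.56
Vision insurance premium: $130.62
(Employer's $478.60 toward vision insurance premium is not withheld from the employee.)
Total deductions = $70.76 + $104.34 + $100.68 + $70.28 + $19.32 + $38.64 + $52.56 + $130.62 = $587.20
Net pay = $1,932.18 − $587.20 = $1,344.98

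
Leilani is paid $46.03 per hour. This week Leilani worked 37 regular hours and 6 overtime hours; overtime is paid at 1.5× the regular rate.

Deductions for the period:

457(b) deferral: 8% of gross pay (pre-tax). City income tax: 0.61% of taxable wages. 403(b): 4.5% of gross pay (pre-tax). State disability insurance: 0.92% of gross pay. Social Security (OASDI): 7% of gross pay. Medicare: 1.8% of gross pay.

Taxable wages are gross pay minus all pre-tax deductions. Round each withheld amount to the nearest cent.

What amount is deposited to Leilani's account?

$1,635.60

Regular pay: 37 × $46.03 = $1,703.11
Overtime pay: 6 × $46.03 × 1.5 = $414.27
Gross pay = $1,703.11 + $414.27 = $2,117.38
403(b): $2,117.38 × 0.045 = $95.28
457(b) deferral: $2,117.38 × 0.08 = $169.39
Pre-tax total = $95.28 + $169.39 = $264.67
Taxable wages = $2,117.38 − $264.67 = $1,852.71
City income tax: $1,852.71 × 0.0061 = $11.30
Medicare: $2,117.38 × 0.018 = $38.11
Social Security (OASDI): $2,117.38 × 0.07 = $148.22
State disability insurance: $2,117.38 × 0.0092 = $19.48
Total deductions = $95.28 + $169.39 + $11.30 + $38.11 + $148.22 + $19.48 = $481.78
Net pay = $2,117.38 − $481.78 = $1,635.60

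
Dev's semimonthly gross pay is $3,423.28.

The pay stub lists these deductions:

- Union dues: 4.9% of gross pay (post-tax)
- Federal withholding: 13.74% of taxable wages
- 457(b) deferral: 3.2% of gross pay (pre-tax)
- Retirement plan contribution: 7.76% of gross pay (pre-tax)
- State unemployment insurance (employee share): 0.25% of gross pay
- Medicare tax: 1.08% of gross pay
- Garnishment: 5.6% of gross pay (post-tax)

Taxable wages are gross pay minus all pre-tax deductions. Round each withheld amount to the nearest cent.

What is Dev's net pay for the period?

457(b) deferral: $3,423.28 × 0.032 = $109.54
Retirement plan contribution: $3,423.28 × 0.0776 = $265.65
Pre-tax total = $109.54 + $265.65 = $375.19
Taxable wages = $3,423.28 − $375.19 = $3,048.09
Federal withholding: $3,048.09 × 0.1374 = $418.81
Medicare tax: $3,423.28 × 0.0108 = $36.97
State unemployment insurance (employee share): $3,423.28 × 0.0025 = $8.56
Union dues: $3,423.28 × 0.049 = $167.74
Garnishment: $3,423.28 × 0.056 = $191.70
Total deductions = $109.54 + $265.65 + $418.81 + $36.97 + $8.56 + $167.74 + $191.70 = $1,198.97
Net pay = $3,423.28 − $1,198.97 = $2,224.31

$2,224.31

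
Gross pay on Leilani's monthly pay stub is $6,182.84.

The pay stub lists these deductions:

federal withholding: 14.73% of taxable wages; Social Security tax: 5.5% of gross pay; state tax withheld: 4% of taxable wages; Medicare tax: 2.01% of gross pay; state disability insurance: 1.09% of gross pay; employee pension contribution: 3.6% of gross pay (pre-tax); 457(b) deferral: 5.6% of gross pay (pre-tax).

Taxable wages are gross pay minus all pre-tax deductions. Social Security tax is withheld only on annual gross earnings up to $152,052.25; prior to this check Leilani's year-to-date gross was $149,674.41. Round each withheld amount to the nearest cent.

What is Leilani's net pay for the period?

$4,240.06

457(b) deferral: $6,182.84 × 0.056 = $346.24
Employee pension contribution: $6,182.84 × 0.036 = $222.58
Pre-tax total = $346.24 + $222.58 = $568.82
Taxable wages = $6,182.84 − $568.82 = $5,614.02
State tax withheld: $5,614.02 × 0.04 = $224.56
Federal withholding: $5,614.02 × 0.1473 = $826.95
Medicare tax: $6,182.84 × 0.0201 = $124.28
Social Security tax: only $152,052.25 − $149,674.41 = $2,377.84 of this check is subject → $2,377.84 × 0.055 = $130.78
State disability insurance: $6,182.84 × 0.0109 = $67.39
Total deductions = $346.24 + $222.58 + $224.56 + $826.95 + $124.28 + $130.78 + $67.39 = $1,942.78
Net pay = $6,182.84 − $1,942.78 = $4,240.06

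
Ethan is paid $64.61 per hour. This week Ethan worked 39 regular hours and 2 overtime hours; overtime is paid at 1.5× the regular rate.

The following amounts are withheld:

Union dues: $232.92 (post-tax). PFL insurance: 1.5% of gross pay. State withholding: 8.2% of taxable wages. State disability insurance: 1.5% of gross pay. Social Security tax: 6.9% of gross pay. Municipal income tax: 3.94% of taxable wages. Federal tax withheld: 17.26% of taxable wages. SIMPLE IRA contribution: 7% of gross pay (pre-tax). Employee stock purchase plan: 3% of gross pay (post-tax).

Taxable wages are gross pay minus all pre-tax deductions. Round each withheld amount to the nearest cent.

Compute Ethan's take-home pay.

$1,198.74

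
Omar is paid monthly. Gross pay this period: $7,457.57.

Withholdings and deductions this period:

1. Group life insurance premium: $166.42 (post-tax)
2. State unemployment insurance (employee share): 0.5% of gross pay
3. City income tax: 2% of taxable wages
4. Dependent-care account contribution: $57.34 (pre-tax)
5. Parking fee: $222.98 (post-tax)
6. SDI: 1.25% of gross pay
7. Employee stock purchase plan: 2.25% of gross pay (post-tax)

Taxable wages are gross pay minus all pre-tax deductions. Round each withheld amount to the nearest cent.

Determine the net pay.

$6,564.52

Dependent-care account contribution: $57.34
Taxable wages = $7,457.57 − $57.34 = $7,400.23
City income tax: $7,400.23 × 0.02 = $148.00
State unemployment insurance (employee share): $7,457.57 × 0.005 = $37.29
SDI: $7,457.57 × 0.0125 = $93.22
Employee stock purchase plan: $7,457.57 × 0.0225 = $167.80
Group life insurance premium: $166.42
Parking fee: $222.98
Total deductions = $57.34 + $148.00 + $37.29 + $93.22 + $167.80 + $166.42 + $222.98 = $893.05
Net pay = $7,457.57 − $893.05 = $6,564.52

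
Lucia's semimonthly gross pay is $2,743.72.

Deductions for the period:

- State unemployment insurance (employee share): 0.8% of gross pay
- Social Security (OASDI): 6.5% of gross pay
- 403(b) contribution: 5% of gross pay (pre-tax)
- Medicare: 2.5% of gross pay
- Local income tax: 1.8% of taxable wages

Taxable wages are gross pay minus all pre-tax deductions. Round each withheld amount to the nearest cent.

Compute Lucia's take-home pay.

$2,290.73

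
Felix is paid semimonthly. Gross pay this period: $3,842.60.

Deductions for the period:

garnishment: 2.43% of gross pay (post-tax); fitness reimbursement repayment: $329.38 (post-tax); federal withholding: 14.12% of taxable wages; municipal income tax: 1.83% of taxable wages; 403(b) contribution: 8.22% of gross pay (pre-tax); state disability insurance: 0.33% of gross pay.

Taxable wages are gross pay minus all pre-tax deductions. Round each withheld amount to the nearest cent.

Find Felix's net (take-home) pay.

403(b) contribution: $3,842.60 × 0.0822 = $315.86
Taxable wages = $3,842.60 − $315.86 = $3,526.74
Federal withholding: $3,526.74 × 0.1412 = $497.98
Municipal income tax: $3,526.74 × 0.0183 = $64.54
State disability insurance: $3,842.60 × 0.0033 = $12.68
Garnishment: $3,842.60 × 0.0243 = $93.38
Fitness reimbursement repayment: $329.38
Total deductions = $315.86 + $497.98 + $64.54 + $12.68 + $93.38 + $329.38 = $1,313.82
Net pay = $3,842.60 − $1,313.82 = $2,528.78

$2,528.78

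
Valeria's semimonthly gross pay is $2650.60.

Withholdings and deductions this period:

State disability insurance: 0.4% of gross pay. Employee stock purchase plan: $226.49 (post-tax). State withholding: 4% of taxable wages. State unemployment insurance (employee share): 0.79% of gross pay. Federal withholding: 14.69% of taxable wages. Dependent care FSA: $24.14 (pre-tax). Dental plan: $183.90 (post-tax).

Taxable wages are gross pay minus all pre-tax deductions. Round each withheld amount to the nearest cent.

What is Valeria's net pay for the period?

$1693.64

Dependent care FSA: $24.14
Taxable wages = $2650.60 − $24.14 = $2626.46
State withholding: $2626.46 × 0.04 = $105.06
Federal withholding: $2626.46 × 0.1469 = $385.83
State unemployment insurance (employee share): $2650.60 × 0.0079 = $20.94
State disability insurance: $2650.60 × 0.004 = $10.60
Employee stock purchase plan: $226.49
Dental plan: $183.90
Total deductions = $24.14 + $105.06 + $385.83 + $20.94 + $10.60 + $226.49 + $183.90 = $956.96
Net pay = $2650.60 − $956.96 = $1693.64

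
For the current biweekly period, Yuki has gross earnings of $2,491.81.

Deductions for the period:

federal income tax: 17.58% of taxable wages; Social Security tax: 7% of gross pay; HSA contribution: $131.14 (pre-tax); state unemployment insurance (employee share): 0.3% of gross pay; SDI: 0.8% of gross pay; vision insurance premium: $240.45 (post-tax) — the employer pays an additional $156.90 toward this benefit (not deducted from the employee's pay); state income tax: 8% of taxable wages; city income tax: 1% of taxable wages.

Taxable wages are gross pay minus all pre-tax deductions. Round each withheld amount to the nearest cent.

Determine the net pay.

HSA contribution: $131.14
Taxable wages = $2,491.81 − $131.14 = $2,360.67
City income tax: $2,360.67 × 0.01 = $23.61
Federal income tax: $2,360.67 × 0.1758 = $415.01
State income tax: $2,360.67 × 0.08 = $188.85
Social Security tax: $2,491.81 × 0.07 = $174.43
State unemployment insurance (employee share): $2,491.81 × 0.003 = $7.48
SDI: $2,491.81 × 0.008 = $19.93
Vision insurance premium: $240.45
(Employer's $156.90 toward vision insurance premium is not withheld from the employee.)
Total deductions = $131.14 + $23.61 + $415.01 + $188.85 + $174.43 + $7.48 + $19.93 + $240.45 = $1,200.90
Net pay = $2,491.81 − $1,200.90 = $1,290.91

$1,290.91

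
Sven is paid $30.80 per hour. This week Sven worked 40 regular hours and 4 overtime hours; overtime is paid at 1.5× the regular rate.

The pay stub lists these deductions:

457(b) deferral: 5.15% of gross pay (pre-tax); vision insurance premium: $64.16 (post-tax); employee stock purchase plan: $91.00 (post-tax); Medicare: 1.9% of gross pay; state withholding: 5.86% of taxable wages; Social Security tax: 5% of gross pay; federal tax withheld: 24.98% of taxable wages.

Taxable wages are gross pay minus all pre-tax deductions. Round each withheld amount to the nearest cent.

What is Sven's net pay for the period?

$676.47

Regular pay: 40 × $30.80 = $1232.00
Overtime pay: 4 × $30.80 × 1.5 = $184.80
Gross pay = $1232.00 + $184.80 = $1416.80
457(b) deferral: $1416.80 × 0.0515 = $72.97
Taxable wages = $1416.80 − $72.97 = $1343.83
Federal tax withheld: $1343.83 × 0.2498 = $335.69
State withholding: $1343.83 × 0.0586 = $78.75
Medicare: $1416.80 × 0.019 = $26.92
Social Security tax: $1416.80 × 0.05 = $70.84
Vision insurance premium: $64.16
Employee stock purchase plan: $91.00
Total deductions = $72.97 + $335.69 + $78.75 + $26.92 + $70.84 + $64.16 + $91.00 = $740.33
Net pay = $1416.80 − $740.33 = $676.47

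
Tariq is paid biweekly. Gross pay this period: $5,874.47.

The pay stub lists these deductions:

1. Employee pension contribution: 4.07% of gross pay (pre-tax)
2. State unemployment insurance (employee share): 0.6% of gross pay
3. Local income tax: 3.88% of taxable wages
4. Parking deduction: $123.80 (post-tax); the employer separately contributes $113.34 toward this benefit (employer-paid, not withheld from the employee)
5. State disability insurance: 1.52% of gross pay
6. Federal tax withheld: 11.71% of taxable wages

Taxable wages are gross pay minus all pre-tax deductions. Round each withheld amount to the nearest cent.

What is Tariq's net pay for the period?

Employee pension contribution: $5,874.47 × 0.0407 = $239.09
Taxable wages = $5,874.47 − $239.09 = $5,635.38
Local income tax: $5,635.38 × 0.0388 = $218.65
Federal tax withheld: $5,635.38 × 0.1171 = $659.90
State disability insurance: $5,874.47 × 0.0152 = $89.29
State unemployment insurance (employee share): $5,874.47 × 0.006 = $35.25
Parking deduction: $123.80
(Employer's $113.34 toward parking deduction is not withheld from the employee.)
Total deductions = $239.09 + $218.65 + $659.90 + $89.29 + $35.25 + $123.80 = $1,365.98
Net pay = $5,874.47 − $1,365.98 = $4,508.49

$4,508.49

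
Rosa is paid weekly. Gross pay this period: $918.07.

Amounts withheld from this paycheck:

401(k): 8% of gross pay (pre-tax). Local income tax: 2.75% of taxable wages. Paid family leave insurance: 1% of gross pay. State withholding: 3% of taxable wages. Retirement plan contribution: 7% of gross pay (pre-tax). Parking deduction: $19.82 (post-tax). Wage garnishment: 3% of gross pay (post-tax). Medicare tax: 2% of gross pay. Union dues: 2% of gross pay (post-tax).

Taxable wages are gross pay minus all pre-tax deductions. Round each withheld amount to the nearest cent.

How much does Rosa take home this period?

Retirement plan contribution: $918.07 × 0.07 = $64.26
401(k): $918.07 × 0.08 = $73.45
Pre-tax total = $64.26 + $73.45 = $137.71
Taxable wages = $918.07 − $137.71 = $780.36
State withholding: $780.36 × 0.03 = $23.41
Local income tax: $780.36 × 0.0275 = $21.46
Paid family leave insurance: $918.07 × 0.01 = $9.18
Medicare tax: $918.07 × 0.02 = $18.36
Wage garnishment: $918.07 × 0.03 = $27.54
Parking deduction: $19.82
Union dues: $918.07 × 0.02 = $18.36
Total deductions = $64.26 + $73.45 + $23.41 + $21.46 + $9.18 + $18.36 + $27.54 + $19.82 + $18.36 = $275.84
Net pay = $918.07 − $275.84 = $642.23

$642.23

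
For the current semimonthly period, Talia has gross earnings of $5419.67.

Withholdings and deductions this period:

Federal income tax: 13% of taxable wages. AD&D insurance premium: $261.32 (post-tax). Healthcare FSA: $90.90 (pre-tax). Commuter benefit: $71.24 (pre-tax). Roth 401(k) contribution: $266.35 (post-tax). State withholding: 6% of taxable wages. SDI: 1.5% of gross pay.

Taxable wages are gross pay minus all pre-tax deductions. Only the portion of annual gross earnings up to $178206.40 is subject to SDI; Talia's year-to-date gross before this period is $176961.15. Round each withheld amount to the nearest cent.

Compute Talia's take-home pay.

Commuter benefit: $71.24
Healthcare FSA: $90.90
Pre-tax total = $71.24 + $90.90 = $162.14
Taxable wages = $5419.67 − $162.14 = $5257.53
Federal income tax: $5257.53 × 0.13 = $683.48
State withholding: $5257.53 × 0.06 = $315.45
SDI: only $178206.40 − $176961.15 = $1245.25 of this check is subject → $1245.25 × 0.015 = $18.68
Roth 401(k) contribution: $266.35
AD&D insurance premium: $261.32
Total deductions = $71.24 + $90.90 + $683.48 + $315.45 + $18.68 + $266.35 + $261.32 = $1707.42
Net pay = $5419.67 − $1707.42 = $3712.25

$3712.25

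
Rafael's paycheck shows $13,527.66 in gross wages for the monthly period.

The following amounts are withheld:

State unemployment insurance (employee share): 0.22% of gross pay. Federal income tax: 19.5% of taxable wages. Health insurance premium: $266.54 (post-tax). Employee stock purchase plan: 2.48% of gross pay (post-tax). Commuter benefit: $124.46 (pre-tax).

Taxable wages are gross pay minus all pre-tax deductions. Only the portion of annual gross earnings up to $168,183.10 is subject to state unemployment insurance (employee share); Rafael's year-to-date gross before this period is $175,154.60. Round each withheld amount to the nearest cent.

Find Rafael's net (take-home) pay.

$10,187.55

Commuter benefit: $124.46
Taxable wages = $13,527.66 − $124.46 = $13,403.20
Federal income tax: $13,403.20 × 0.195 = $2,613.62
State unemployment insurance (employee share): annual cap $168,183.10 already reached (YTD $175,154.60), so $0.00
Health insurance premium: $266.54
Employee stock purchase plan: $13,527.66 × 0.0248 = $335.49
Total deductions = $124.46 + $2,613.62 + $0.00 + $266.54 + $335.49 = $3,340.11
Net pay = $13,527.66 − $3,340.11 = $10,187.55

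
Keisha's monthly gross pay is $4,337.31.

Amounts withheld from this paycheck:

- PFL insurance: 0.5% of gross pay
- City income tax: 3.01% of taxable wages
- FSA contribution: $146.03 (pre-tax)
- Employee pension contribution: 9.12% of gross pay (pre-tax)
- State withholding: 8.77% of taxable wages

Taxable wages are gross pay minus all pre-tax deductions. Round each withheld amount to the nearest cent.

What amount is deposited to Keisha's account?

$3,326.90

FSA contribution: $146.03
Employee pension contribution: $4,337.31 × 0.0912 = $395.56
Pre-tax total = $146.03 + $395.56 = $541.59
Taxable wages = $4,337.31 − $541.59 = $3,795.72
State withholding: $3,795.72 × 0.0877 = $332.88
City income tax: $3,795.72 × 0.0301 = $114.25
PFL insurance: $4,337.31 × 0.005 = $21.69
Total deductions = $146.03 + $395.56 + $332.88 + $114.25 + $21.69 = $1,010.41
Net pay = $4,337.31 − $1,010.41 = $3,326.90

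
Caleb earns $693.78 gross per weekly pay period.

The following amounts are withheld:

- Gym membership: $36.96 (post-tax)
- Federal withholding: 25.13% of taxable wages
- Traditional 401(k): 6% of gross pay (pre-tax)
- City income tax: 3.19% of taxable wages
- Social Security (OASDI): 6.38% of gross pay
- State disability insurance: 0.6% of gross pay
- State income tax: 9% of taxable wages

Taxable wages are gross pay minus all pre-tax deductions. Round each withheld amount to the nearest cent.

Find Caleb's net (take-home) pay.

$323.39

Traditional 401(k): $693.78 × 0.06 = $41.63
Taxable wages = $693.78 − $41.63 = $652.15
Federal withholding: $652.15 × 0.2513 = $163.89
City income tax: $652.15 × 0.0319 = $20.80
State income tax: $652.15 × 0.09 = $58.69
Social Security (OASDI): $693.78 × 0.0638 = $44.26
State disability insurance: $693.78 × 0.006 = $4.16
Gym membership: $36.96
Total deductions = $41.63 + $163.89 + $20.80 + $58.69 + $44.26 + $4.16 + $36.96 = $370.39
Net pay = $693.78 − $370.39 = $323.39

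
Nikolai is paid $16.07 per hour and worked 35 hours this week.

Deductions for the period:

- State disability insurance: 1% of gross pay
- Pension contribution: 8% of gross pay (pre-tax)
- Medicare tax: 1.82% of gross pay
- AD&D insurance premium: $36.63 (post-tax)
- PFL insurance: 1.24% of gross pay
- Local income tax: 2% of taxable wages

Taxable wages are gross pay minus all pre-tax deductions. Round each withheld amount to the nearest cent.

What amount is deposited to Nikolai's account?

Gross pay: 35 × $16.07 = $562.45
Pension contribution: $562.45 × 0.08 = $45.00
Taxable wages = $562.45 − $45.00 = $517.45
Local income tax: $517.45 × 0.02 = $10.35
Medicare tax: $562.45 × 0.0182 = $10.24
State disability insurance: $562.45 × 0.01 = $5.62
PFL insurance: $562.45 × 0.0124 = $6.97
AD&D insurance premium: $36.63
Total deductions = $45.00 + $10.35 + $10.24 + $5.62 + $6.97 + $36.63 = $114.81
Net pay = $562.45 − $114.81 = $447.64

$447.64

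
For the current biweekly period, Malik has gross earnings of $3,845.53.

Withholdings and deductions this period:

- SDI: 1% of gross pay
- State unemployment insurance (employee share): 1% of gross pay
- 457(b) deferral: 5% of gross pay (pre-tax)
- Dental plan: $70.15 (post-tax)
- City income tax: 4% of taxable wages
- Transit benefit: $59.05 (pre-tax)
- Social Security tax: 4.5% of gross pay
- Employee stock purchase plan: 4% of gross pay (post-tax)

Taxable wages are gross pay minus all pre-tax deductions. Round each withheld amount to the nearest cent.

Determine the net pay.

$2,976.49

457(b) deferral: $3,845.53 × 0.05 = $192.28
Transit benefit: $59.05
Pre-tax total = $192.28 + $59.05 = $251.33
Taxable wages = $3,845.53 − $251.33 = $3,594.20
City income tax: $3,594.20 × 0.04 = $143.77
State unemployment insurance (employee share): $3,845.53 × 0.01 = $38.46
SDI: $3,845.53 × 0.01 = $38.46
Social Security tax: $3,845.53 × 0.045 = $173.05
Dental plan: $70.15
Employee stock purchase plan: $3,845.53 × 0.04 = $153.82
Total deductions = $192.28 + $59.05 + $143.77 + $38.46 + $38.46 + $173.05 + $70.15 + $153.82 = $869.04
Net pay = $3,845.53 − $869.04 = $2,976.49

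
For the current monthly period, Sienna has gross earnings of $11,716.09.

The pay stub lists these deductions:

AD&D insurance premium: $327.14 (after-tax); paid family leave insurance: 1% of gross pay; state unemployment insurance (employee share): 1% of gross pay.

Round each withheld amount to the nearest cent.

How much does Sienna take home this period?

Paid family leave insurance: $11,716.09 × 0.01 = $117.16
State unemployment insurance (employee share): $11,716.09 × 0.01 = $117.16
AD&D insurance premium: $327.14
Total deductions = $117.16 + $117.16 + $327.14 = $561.46
Net pay = $11,716.09 − $561.46 = $11,154.63

$11,154.63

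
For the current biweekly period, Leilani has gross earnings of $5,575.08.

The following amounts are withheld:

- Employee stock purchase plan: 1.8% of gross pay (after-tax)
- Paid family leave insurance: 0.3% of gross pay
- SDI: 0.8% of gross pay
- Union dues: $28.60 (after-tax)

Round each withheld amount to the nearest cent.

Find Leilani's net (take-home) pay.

$5,384.80

SDI: $5,575.08 × 0.008 = $44.60
Paid family leave insurance: $5,575.08 × 0.003 = $16.73
Union dues: $28.60
Employee stock purchase plan: $5,575.08 × 0.018 = $100.35
Total deductions = $44.60 + $16.73 + $28.60 + $100.35 = $190.28
Net pay = $5,575.08 − $190.28 = $5,384.80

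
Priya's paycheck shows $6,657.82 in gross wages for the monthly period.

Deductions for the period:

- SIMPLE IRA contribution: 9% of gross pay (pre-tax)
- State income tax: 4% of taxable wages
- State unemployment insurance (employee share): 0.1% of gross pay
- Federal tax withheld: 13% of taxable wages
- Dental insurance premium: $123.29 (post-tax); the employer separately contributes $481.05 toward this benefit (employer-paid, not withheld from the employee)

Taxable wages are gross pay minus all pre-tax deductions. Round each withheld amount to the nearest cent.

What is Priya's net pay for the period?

SIMPLE IRA contribution: $6,657.82 × 0.09 = $599.20
Taxable wages = $6,657.82 − $599.20 = $6,058.62
State income tax: $6,058.62 × 0.04 = $242.34
Federal tax withheld: $6,058.62 × 0.13 = $787.62
State unemployment insurance (employee share): $6,657.82 × 0.001 = $6.66
Dental insurance premium: $123.29
(Employer's $481.05 toward dental insurance premium is not withheld from the employee.)
Total deductions = $599.20 + $242.34 + $787.62 + $6.66 + $123.29 = $1,759.11
Net pay = $6,657.82 − $1,759.11 = $4,898.71

$4,898.71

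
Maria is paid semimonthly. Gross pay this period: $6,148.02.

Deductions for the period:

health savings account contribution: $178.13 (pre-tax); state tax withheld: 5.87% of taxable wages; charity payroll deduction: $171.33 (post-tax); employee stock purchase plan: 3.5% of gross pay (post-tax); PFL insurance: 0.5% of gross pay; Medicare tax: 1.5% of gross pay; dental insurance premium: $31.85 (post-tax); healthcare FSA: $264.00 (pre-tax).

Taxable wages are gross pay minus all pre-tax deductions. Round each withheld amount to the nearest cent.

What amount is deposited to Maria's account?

$4,829.63

Health savings account contribution: $178.13
Healthcare FSA: $264.00
Pre-tax total = $178.13 + $264.00 = $442.13
Taxable wages = $6,148.02 − $442.13 = $5,705.89
State tax withheld: $5,705.89 × 0.0587 = $334.94
PFL insurance: $6,148.02 × 0.005 = $30.74
Medicare tax: $6,148.02 × 0.015 = $92.22
Employee stock purchase plan: $6,148.02 × 0.035 = $215.18
Charity payroll deduction: $171.33
Dental insurance premium: $31.85
Total deductions = $178.13 + $264.00 + $334.94 + $30.74 + $92.22 + $215.18 + $171.33 + $31.85 = $1,318.39
Net pay = $6,148.02 − $1,318.39 = $4,829.63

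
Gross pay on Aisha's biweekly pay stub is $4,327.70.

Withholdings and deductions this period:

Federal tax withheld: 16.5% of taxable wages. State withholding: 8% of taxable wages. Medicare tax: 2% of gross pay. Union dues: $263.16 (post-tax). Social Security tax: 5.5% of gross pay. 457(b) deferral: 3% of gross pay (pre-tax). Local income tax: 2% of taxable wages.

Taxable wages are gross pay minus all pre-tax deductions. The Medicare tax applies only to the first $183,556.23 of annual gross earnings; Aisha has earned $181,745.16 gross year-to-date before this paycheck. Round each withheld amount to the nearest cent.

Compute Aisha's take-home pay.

$2,548.03

457(b) deferral: $4,327.70 × 0.03 = $129.83
Taxable wages = $4,327.70 − $129.83 = $4,197.87
Local income tax: $4,197.87 × 0.02 = $83.96
State withholding: $4,197.87 × 0.08 = $335.83
Federal tax withheld: $4,197.87 × 0.165 = $692.65
Medicare tax: only $183,556.23 − $181,745.16 = $1,811.07 of this check is subject → $1,811.07 × 0.02 = $36.22
Social Security tax: $4,327.70 × 0.055 = $238.02
Union dues: $263.16
Total deductions = $129.83 + $83.96 + $335.83 + $692.65 + $36.22 + $238.02 + $263.16 = $1,779.67
Net pay = $4,327.70 − $1,779.67 = $2,548.03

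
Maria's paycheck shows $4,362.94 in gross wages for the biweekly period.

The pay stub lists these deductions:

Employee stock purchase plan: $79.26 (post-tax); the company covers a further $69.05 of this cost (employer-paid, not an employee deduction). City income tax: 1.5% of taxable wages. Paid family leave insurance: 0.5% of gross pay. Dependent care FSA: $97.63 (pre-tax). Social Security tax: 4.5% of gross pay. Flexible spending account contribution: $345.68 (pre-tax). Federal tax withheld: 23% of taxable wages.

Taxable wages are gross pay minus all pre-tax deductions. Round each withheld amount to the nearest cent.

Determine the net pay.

$2,661.93

Dependent care FSA: $97.63
Flexible spending account contribution: $345.68
Pre-tax total = $97.63 + $345.68 = $443.31
Taxable wages = $4,362.94 − $443.31 = $3,919.63
City income tax: $3,919.63 × 0.015 = $58.79
Federal tax withheld: $3,919.63 × 0.23 = $901.51
Social Security tax: $4,362.94 × 0.045 = $196.33
Paid family leave insurance: $4,362.94 × 0.005 = $21.81
Employee stock purchase plan: $79.26
(Employer's $69.05 toward employee stock purchase plan is not withheld from the employee.)
Total deductions = $97.63 + $345.68 + $58.79 + $901.51 + $196.33 + $21.81 + $79.26 = $1,701.01
Net pay = $4,362.94 − $1,701.01 = $2,661.93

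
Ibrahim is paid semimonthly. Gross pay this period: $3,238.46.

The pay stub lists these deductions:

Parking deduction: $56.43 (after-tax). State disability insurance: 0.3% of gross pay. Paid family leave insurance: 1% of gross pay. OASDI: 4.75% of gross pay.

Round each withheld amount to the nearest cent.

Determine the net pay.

Paid family leave insurance: $3,238.46 × 0.01 = $32.38
OASDI: $3,238.46 × 0.0475 = $153.83
State disability insurance: $3,238.46 × 0.003 = $9.72
Parking deduction: $56.43
Total deductions = $32.38 + $153.83 + $9.72 + $56.43 = $252.36
Net pay = $3,238.46 − $252.36 = $2,986.10

$2,986.10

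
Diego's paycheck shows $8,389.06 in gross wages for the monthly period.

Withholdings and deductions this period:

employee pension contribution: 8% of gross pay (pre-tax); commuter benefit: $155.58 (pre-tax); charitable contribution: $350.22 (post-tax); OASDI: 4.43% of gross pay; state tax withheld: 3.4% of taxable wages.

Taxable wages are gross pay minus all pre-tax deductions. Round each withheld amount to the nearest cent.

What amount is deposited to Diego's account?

Employee pension contribution: $8,389.06 × 0.08 = $671.12
Commuter benefit: $155.58
Pre-tax total = $671.12 + $155.58 = $826.70
Taxable wages = $8,389.06 − $826.70 = $7,562.36
State tax withheld: $7,562.36 × 0.034 = $257.12
OASDI: $8,389.06 × 0.0443 = $371.64
Charitable contribution: $350.22
Total deductions = $671.12 + $155.58 + $257.12 + $371.64 + $350.22 = $1,805.68
Net pay = $8,389.06 − $1,805.68 = $6,583.38

$6,583.38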